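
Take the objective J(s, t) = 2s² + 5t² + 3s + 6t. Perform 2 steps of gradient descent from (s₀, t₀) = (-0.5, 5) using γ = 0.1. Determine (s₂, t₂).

(-0.66, -0.6)

∇J = (4s + 3, 10t + 6)
Step 1: at (-0.5, 5), ∇J = (1, 56) → (-0.5, 5) − 0.1·(1, 56) = (-0.6, -0.6)
Step 2: at (-0.6, -0.6), ∇J = (0.6, 0) → (-0.6, -0.6) − 0.1·(0.6, 0) = (-0.66, -0.6)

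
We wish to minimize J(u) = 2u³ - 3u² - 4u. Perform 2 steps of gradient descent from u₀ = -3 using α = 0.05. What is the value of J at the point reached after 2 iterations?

-18167.138906624

J′(u) = 6u² - 6u - 4
u₁ = -3 − 0.05·68 = -6.4
u₂ = -6.4 − 0.05·280.16 = -20.408
J(-20.408) = -18167.138906624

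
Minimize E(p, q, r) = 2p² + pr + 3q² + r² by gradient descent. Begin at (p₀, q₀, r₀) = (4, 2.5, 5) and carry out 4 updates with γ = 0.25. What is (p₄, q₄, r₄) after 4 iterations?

(-0.15625, 0.15625, 0.37890625)

∇E = (4p + r, 6q, p + 2r)
Step 1: at (4, 2.5, 5), ∇E = (21, 15, 14) → (4, 2.5, 5) − 0.25·(21, 15, 14) = (-1.25, -1.25, 1.5)
Step 2: at (-1.25, -1.25, 1.5), ∇E = (-3.5, -7.5, 1.75) → (-1.25, -1.25, 1.5) − 0.25·(-3.5, -7.5, 1.75) = (-0.375, 0.625, 1.0625)
Step 3: at (-0.375, 0.625, 1.0625), ∇E = (-0.4375, 3.75, 1.75) → (-0.375, 0.625, 1.0625) − 0.25·(-0.4375, 3.75, 1.75) = (-0.265625, -0.3125, 0.625)
Step 4: at (-0.265625, -0.3125, 0.625), ∇E = (-0.4375, -1.875, 0.984375) → (-0.265625, -0.3125, 0.625) − 0.25·(-0.4375, -1.875, 0.984375) = (-0.15625, 0.15625, 0.37890625)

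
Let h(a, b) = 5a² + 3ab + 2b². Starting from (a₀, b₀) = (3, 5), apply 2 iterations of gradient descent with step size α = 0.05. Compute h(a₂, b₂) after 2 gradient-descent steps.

∇h = (10a + 3b, 3a + 4b)
Step 1: at (3, 5), ∇h = (45, 29) → (3, 5) − 0.05·(45, 29) = (0.75, 3.55)
Step 2: at (0.75, 3.55), ∇h = (18.15, 16.45) → (0.75, 3.55) − 0.05·(18.15, 16.45) = (-0.1575, 2.7275)
h(-0.1575, 2.7275) = 13.7138

13.7138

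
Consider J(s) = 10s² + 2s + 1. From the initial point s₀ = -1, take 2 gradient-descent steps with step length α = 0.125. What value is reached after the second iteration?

-2.125

J′(s) = 20s + 2
Step 1: J′(-1) = -18; s₁ = -1 − 0.125·(-18) = 1.25
Step 2: J′(1.25) = 27; s₂ = 1.25 − 0.125·27 = -2.125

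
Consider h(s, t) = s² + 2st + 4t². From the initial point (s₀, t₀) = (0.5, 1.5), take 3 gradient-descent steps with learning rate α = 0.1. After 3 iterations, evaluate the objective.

∇h = (2s + 2t, 2s + 8t)
(s₁, t₁) = (0.5, 1.5) − 0.1·(4, 13) = (0.1, 0.2)
(s₂, t₂) = (0.1, 0.2) − 0.1·(0.6, 1.8) = (0.04, 0.02)
(s₃, t₃) = (0.04, 0.02) − 0.1·(0.12, 0.24) = (0.028, -0.004)
h(0.028, -0.004) = 0.000624

0.000624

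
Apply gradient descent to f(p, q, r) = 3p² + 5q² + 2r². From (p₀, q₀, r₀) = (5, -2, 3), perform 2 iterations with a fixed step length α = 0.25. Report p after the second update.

1.25

∇f = (6p, 10q, 4r)
Step 1: at (5, -2, 3), ∇f = (30, -20, 12) → (5, -2, 3) − 0.25·(30, -20, 12) = (-2.5, 3, 0)
Step 2: at (-2.5, 3, 0), ∇f = (-15, 30, 0) → (-2.5, 3, 0) − 0.25·(-15, 30, 0) = (1.25, -4.5, 0)
p = 1.25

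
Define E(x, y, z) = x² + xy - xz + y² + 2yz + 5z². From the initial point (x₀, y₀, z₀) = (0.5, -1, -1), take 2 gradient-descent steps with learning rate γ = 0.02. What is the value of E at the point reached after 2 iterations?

∇E = (2x + y - z, x + 2y + 2z, -x + 2y + 10z)
Step 1: at (0.5, -1, -1), ∇E = (1, -3.5, -12.5) → (0.5, -1, -1) − 0.02·(1, -3.5, -12.5) = (0.48, -0.93, -0.75)
Step 2: at (0.48, -0.93, -0.75), ∇E = (0.78, -2.88, -9.84) → (0.48, -0.93, -0.75) − 0.02·(0.78, -2.88, -9.84) = (0.4644, -0.8724, -0.5532)
E(0.4644, -0.8724, -0.5532) = 3.3238872

3.3238872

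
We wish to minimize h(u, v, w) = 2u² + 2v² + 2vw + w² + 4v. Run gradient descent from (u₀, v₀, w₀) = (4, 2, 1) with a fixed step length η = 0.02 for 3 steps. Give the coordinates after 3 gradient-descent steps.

∇h = (4u, 4v + 2w + 4, 2v + 2w)
(u₁, v₁, w₁) = (4, 2, 1) − 0.02·(16, 14, 6) = (3.68, 1.72, 0.88)
(u₂, v₂, w₂) = (3.68, 1.72, 0.88) − 0.02·(14.72, 12.64, 5.2) = (3.3856, 1.4672, 0.776)
(u₃, v₃, w₃) = (3.3856, 1.4672, 0.776) − 0.02·(13.5424, 11.4208, 4.4864) = (3.114752, 1.238784, 0.686272)

(3.114752, 1.238784, 0.686272)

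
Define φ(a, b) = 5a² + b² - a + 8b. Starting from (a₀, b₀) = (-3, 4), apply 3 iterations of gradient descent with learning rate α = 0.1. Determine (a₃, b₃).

(0.1, 0.096)

∇φ = (10a - 1, 2b + 8)
(a₁, b₁) = (-3, 4) − 0.1·(-31, 16) = (0.1, 2.4)
(a₂, b₂) = (0.1, 2.4) − 0.1·(0, 12.8) = (0.1, 1.12)
(a₃, b₃) = (0.1, 1.12) − 0.1·(0, 10.24) = (0.1, 0.096)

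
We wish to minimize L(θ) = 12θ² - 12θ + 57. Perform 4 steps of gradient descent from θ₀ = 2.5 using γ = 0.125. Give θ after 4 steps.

32.5

L′(θ) = 24θ - 12
θ₁ = 2.5 − 0.125·48 = -3.5
θ₂ = -3.5 − 0.125·(-96) = 8.5
θ₃ = 8.5 − 0.125·192 = -15.5
θ₄ = -15.5 − 0.125·(-384) = 32.5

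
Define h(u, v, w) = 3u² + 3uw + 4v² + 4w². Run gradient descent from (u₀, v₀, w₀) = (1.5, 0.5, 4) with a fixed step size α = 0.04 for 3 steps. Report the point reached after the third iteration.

(-0.048192, 0.157216, 1.097024)

∇h = (6u + 3w, 8v, 3u + 8w)
(u₁, v₁, w₁) = (1.5, 0.5, 4) − 0.04·(21, 4, 36.5) = (0.66, 0.34, 2.54)
(u₂, v₂, w₂) = (0.66, 0.34, 2.54) − 0.04·(11.58, 2.72, 22.3) = (0.1968, 0.2312, 1.648)
(u₃, v₃, w₃) = (0.1968, 0.2312, 1.648) − 0.04·(6.1248, 1.8496, 13.7744) = (-0.048192, 0.157216, 1.097024)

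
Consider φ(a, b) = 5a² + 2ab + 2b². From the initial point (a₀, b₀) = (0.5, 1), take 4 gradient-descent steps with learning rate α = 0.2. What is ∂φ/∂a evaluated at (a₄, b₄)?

∇φ = (10a + 2b, 2a + 4b)
Step 1: at (0.5, 1), ∇φ = (7, 5) → (0.5, 1) − 0.2·(7, 5) = (-0.9, 0)
Step 2: at (-0.9, 0), ∇φ = (-9, -1.8) → (-0.9, 0) − 0.2·(-9, -1.8) = (0.9, 0.36)
Step 3: at (0.9, 0.36), ∇φ = (9.72, 3.24) → (0.9, 0.36) − 0.2·(9.72, 3.24) = (-1.044, -0.288)
Step 4: at (-1.044, -0.288), ∇φ = (-11.016, -3.24) → (-1.044, -0.288) − 0.2·(-11.016, -3.24) = (1.1592, 0.36)
∂φ/∂a at (1.1592, 0.36) = 12.312

12.312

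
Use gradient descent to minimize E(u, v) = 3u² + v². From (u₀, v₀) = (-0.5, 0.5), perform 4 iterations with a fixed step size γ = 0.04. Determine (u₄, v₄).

(-0.16681088, 0.35819648)

∇E = (6u, 2v)
(u₁, v₁) = (-0.5, 0.5) − 0.04·(-3, 1) = (-0.38, 0.46)
(u₂, v₂) = (-0.38, 0.46) − 0.04·(-2.28, 0.92) = (-0.2888, 0.4232)
(u₃, v₃) = (-0.2888, 0.4232) − 0.04·(-1.7328, 0.8464) = (-0.219488, 0.389344)
(u₄, v₄) = (-0.219488, 0.389344) − 0.04·(-1.316928, 0.778688) = (-0.16681088, 0.35819648)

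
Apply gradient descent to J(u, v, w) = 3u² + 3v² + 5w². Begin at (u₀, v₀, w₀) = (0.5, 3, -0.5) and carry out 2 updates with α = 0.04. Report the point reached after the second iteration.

∇J = (6u, 6v, 10w)
Step 1: at (0.5, 3, -0.5), ∇J = (3, 18, -5) → (0.5, 3, -0.5) − 0.04·(3, 18, -5) = (0.38, 2.28, -0.3)
Step 2: at (0.38, 2.28, -0.3), ∇J = (2.28, 13.68, -3) → (0.38, 2.28, -0.3) − 0.04·(2.28, 13.68, -3) = (0.2888, 1.7328, -0.18)

(0.2888, 1.7328, -0.18)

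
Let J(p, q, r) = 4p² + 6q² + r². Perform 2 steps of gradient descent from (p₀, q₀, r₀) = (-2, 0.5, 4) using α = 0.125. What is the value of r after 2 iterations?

∇J = (8p, 12q, 2r)
(p₁, q₁, r₁) = (-2, 0.5, 4) − 0.125·(-16, 6, 8) = (0, -0.25, 3)
(p₂, q₂, r₂) = (0, -0.25, 3) − 0.125·(0, -3, 6) = (0, 0.125, 2.25)
r = 2.25

2.25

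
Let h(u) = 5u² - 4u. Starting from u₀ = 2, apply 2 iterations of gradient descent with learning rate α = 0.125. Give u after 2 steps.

0.5

h′(u) = 10u - 4
Step 1: h′(2) = 16; u₁ = 2 − 0.125·16 = 0
Step 2: h′(0) = -4; u₂ = 0 − 0.125·(-4) = 0.5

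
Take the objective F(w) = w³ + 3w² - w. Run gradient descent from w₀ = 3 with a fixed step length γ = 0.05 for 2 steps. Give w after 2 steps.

F′(w) = 3w² + 6w - 1
Step 1: F′(3) = 44; w₁ = 3 − 0.05·44 = 0.8
Step 2: F′(0.8) = 5.72; w₂ = 0.8 − 0.05·5.72 = 0.514

0.514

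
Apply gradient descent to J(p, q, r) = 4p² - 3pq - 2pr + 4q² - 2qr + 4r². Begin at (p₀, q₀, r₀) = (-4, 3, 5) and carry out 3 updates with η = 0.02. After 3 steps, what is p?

-1.574696

∇J = (8p - 3q - 2r, -3p + 8q - 2r, -2p - 2q + 8r)
(p₁, q₁, r₁) = (-4, 3, 5) − 0.02·(-51, 26, 42) = (-2.98, 2.48, 4.16)
(p₂, q₂, r₂) = (-2.98, 2.48, 4.16) − 0.02·(-39.6, 20.46, 34.28) = (-2.188, 2.0708, 3.4744)
(p₃, q₃, r₃) = (-2.188, 2.0708, 3.4744) − 0.02·(-30.6652, 16.1816, 28.0296) = (-1.574696, 1.747168, 2.913808)
p = -1.574696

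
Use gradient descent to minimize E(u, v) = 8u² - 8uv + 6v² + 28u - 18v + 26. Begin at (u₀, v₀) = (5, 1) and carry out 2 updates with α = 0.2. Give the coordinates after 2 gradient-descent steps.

(43.72, -34.68)

∇E = (16u - 8v + 28, -8u + 12v - 18)
Step 1: at (5, 1), ∇E = (100, -46) → (5, 1) − 0.2·(100, -46) = (-15, 10.2)
Step 2: at (-15, 10.2), ∇E = (-293.6, 224.4) → (-15, 10.2) − 0.2·(-293.6, 224.4) = (43.72, -34.68)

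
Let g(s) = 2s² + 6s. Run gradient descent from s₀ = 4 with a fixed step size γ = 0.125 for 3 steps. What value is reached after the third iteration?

-0.8125

g′(s) = 4s + 6
s₁ = 4 − 0.125·22 = 1.25
s₂ = 1.25 − 0.125·11 = -0.125
s₃ = -0.125 − 0.125·5.5 = -0.8125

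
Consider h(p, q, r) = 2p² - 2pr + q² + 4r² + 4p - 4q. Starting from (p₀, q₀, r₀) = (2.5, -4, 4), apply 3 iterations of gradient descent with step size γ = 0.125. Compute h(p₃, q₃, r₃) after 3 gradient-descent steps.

∇h = (4p - 2r + 4, 2q - 4, -2p + 8r)
(p₁, q₁, r₁) = (2.5, -4, 4) − 0.125·(6, -12, 27) = (1.75, -2.5, 0.625)
(p₂, q₂, r₂) = (1.75, -2.5, 0.625) − 0.125·(9.75, -9, 1.5) = (0.53125, -1.375, 0.4375)
(p₃, q₃, r₃) = (0.53125, -1.375, 0.4375) − 0.125·(5.25, -6.75, 2.4375) = (-0.125, -0.53125, 0.1328125)
h(-0.125, -0.53125, 0.1328125) = 2.042236328125

2.042236328125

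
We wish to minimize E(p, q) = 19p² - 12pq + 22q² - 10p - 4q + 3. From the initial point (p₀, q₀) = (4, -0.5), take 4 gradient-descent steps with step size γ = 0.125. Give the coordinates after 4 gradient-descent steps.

(1869.03125, -2214.71875)

∇E = (38p - 12q - 10, -12p + 44q - 4)
Step 1: at (4, -0.5), ∇E = (148, -74) → (4, -0.5) − 0.125·(148, -74) = (-14.5, 8.75)
Step 2: at (-14.5, 8.75), ∇E = (-666, 555) → (-14.5, 8.75) − 0.125·(-666, 555) = (68.75, -60.625)
Step 3: at (68.75, -60.625), ∇E = (3330, -3496.5) → (68.75, -60.625) − 0.125·(3330, -3496.5) = (-347.5, 376.4375)
Step 4: at (-347.5, 376.4375), ∇E = (-17732.25, 20729.25) → (-347.5, 376.4375) − 0.125·(-17732.25, 20729.25) = (1869.03125, -2214.71875)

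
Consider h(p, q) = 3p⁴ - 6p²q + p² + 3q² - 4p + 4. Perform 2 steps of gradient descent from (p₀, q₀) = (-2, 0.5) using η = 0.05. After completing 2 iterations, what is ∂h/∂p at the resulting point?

∇h = (12p³ - 12pq + 2p - 4, -6p² + 6q)
(p₁, q₁) = (-2, 0.5) − 0.05·(-92, -21) = (2.6, 1.55)
(p₂, q₂) = (2.6, 1.55) − 0.05·(163.752, -31.26) = (-5.5876, 3.113)
∂h/∂p at (-5.5876, 3.113) = -1899.868685536512

-1899.868685536512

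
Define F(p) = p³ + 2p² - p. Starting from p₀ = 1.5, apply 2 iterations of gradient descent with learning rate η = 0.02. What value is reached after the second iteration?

1.0877865

F′(p) = 3p² + 4p - 1
Step 1: F′(1.5) = 11.75; p₁ = 1.5 − 0.02·11.75 = 1.265
Step 2: F′(1.265) = 8.860675; p₂ = 1.265 − 0.02·8.860675 = 1.0877865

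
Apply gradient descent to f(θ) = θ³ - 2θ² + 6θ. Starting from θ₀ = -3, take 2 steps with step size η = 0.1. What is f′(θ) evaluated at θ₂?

f′(θ) = 3θ² - 4θ + 6
θ₁ = -3 − 0.1·45 = -7.5
θ₂ = -7.5 − 0.1·204.75 = -27.975
f′(θ) at (-27.975) = 2465.701875

2465.701875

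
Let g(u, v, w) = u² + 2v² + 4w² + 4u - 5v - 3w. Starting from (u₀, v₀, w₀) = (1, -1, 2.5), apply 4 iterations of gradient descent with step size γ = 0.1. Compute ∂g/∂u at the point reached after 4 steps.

∇g = (2u + 4, 4v - 5, 8w - 3)
Step 1: at (1, -1, 2.5), ∇g = (6, -9, 17) → (1, -1, 2.5) − 0.1·(6, -9, 17) = (0.4, -0.1, 0.8)
Step 2: at (0.4, -0.1, 0.8), ∇g = (4.8, -5.4, 3.4) → (0.4, -0.1, 0.8) − 0.1·(4.8, -5.4, 3.4) = (-0.08, 0.44, 0.46)
Step 3: at (-0.08, 0.44, 0.46), ∇g = (3.84, -3.24, 0.68) → (-0.08, 0.44, 0.46) − 0.1·(3.84, -3.24, 0.68) = (-0.464, 0.764, 0.392)
Step 4: at (-0.464, 0.764, 0.392), ∇g = (3.072, -1.944, 0.136) → (-0.464, 0.764, 0.392) − 0.1·(3.072, -1.944, 0.136) = (-0.7712, 0.9584, 0.3784)
∂g/∂u at (-0.7712, 0.9584, 0.3784) = 2.4576

2.4576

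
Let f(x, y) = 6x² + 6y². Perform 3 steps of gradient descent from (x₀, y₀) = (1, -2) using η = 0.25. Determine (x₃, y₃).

(-8, 16)

∇f = (12x, 12y)
(x₁, y₁) = (1, -2) − 0.25·(12, -24) = (-2, 4)
(x₂, y₂) = (-2, 4) − 0.25·(-24, 48) = (4, -8)
(x₃, y₃) = (4, -8) − 0.25·(48, -96) = (-8, 16)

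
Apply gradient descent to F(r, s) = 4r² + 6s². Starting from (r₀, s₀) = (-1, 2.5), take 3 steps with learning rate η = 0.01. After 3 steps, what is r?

∇F = (8r, 12s)
Step 1: at (-1, 2.5), ∇F = (-8, 30) → (-1, 2.5) − 0.01·(-8, 30) = (-0.92, 2.2)
Step 2: at (-0.92, 2.2), ∇F = (-7.36, 26.4) → (-0.92, 2.2) − 0.01·(-7.36, 26.4) = (-0.8464, 1.936)
Step 3: at (-0.8464, 1.936), ∇F = (-6.7712, 23.232) → (-0.8464, 1.936) − 0.01·(-6.7712, 23.232) = (-0.778688, 1.70368)
r = -0.778688

-0.778688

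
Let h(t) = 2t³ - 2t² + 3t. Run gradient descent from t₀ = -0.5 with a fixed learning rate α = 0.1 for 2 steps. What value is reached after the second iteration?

-2.7035

h′(t) = 6t² - 4t + 3
t₁ = -0.5 − 0.1·6.5 = -1.15
t₂ = -1.15 − 0.1·15.535 = -2.7035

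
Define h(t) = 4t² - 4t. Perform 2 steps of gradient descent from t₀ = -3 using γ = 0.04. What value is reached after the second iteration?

-1.1184

h′(t) = 8t - 4
t₁ = -3 − 0.04·(-28) = -1.88
t₂ = -1.88 − 0.04·(-19.04) = -1.1184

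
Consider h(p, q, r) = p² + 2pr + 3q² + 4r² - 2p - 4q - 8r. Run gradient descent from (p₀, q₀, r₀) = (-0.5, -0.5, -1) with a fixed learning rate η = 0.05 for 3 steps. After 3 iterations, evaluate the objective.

-4.224481

∇h = (2p + 2r - 2, 6q - 4, 2p + 8r - 8)
Step 1: at (-0.5, -0.5, -1), ∇h = (-5, -7, -17) → (-0.5, -0.5, -1) − 0.05·(-5, -7, -17) = (-0.25, -0.15, -0.15)
Step 2: at (-0.25, -0.15, -0.15), ∇h = (-2.8, -4.9, -9.7) → (-0.25, -0.15, -0.15) − 0.05·(-2.8, -4.9, -9.7) = (-0.11, 0.095, 0.335)
Step 3: at (-0.11, 0.095, 0.335), ∇h = (-1.55, -3.43, -5.54) → (-0.11, 0.095, 0.335) − 0.05·(-1.55, -3.43, -5.54) = (-0.0325, 0.2665, 0.612)
h(-0.0325, 0.2665, 0.612) = -4.224481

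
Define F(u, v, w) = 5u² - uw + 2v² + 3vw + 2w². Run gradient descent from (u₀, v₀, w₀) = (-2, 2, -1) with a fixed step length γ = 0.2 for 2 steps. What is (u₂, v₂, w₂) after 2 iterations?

(-2.16, 1.28, -0.6)

∇F = (10u - w, 4v + 3w, -u + 3v + 4w)
(u₁, v₁, w₁) = (-2, 2, -1) − 0.2·(-19, 5, 4) = (1.8, 1, -1.8)
(u₂, v₂, w₂) = (1.8, 1, -1.8) − 0.2·(19.8, -1.4, -6) = (-2.16, 1.28, -0.6)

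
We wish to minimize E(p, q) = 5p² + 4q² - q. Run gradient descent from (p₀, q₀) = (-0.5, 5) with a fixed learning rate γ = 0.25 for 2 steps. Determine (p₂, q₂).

(-1.125, 5)

∇E = (10p, 8q - 1)
(p₁, q₁) = (-0.5, 5) − 0.25·(-5, 39) = (0.75, -4.75)
(p₂, q₂) = (0.75, -4.75) − 0.25·(7.5, -39) = (-1.125, 5)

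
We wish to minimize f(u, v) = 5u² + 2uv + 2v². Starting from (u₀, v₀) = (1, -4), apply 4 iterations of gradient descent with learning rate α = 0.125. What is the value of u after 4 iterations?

0.12890625

∇f = (10u + 2v, 2u + 4v)
(u₁, v₁) = (1, -4) − 0.125·(2, -14) = (0.75, -2.25)
(u₂, v₂) = (0.75, -2.25) − 0.125·(3, -7.5) = (0.375, -1.3125)
(u₃, v₃) = (0.375, -1.3125) − 0.125·(1.125, -4.5) = (0.234375, -0.75)
(u₄, v₄) = (0.234375, -0.75) − 0.125·(0.84375, -2.53125) = (0.12890625, -0.43359375)
u = 0.12890625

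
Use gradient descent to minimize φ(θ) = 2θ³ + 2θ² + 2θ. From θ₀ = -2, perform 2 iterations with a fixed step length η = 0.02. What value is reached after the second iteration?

φ′(θ) = 6θ² + 4θ + 2
θ₁ = -2 − 0.02·18 = -2.36
θ₂ = -2.36 − 0.02·25.9776 = -2.879552

-2.879552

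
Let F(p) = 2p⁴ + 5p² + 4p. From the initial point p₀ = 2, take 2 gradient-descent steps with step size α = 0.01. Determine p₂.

F′(p) = 8p³ + 10p + 4
p₁ = 2 − 0.01·88 = 1.12
p₂ = 1.12 − 0.01·26.439424 = 0.85560576

0.85560576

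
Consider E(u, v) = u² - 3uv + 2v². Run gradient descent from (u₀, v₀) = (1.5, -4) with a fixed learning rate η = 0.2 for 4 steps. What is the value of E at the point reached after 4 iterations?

-0.1314304

∇E = (2u - 3v, -3u + 4v)
Step 1: at (1.5, -4), ∇E = (15, -20.5) → (1.5, -4) − 0.2·(15, -20.5) = (-1.5, 0.1)
Step 2: at (-1.5, 0.1), ∇E = (-3.3, 4.9) → (-1.5, 0.1) − 0.2·(-3.3, 4.9) = (-0.84, -0.88)
Step 3: at (-0.84, -0.88), ∇E = (0.96, -1) → (-0.84, -0.88) − 0.2·(0.96, -1) = (-1.032, -0.68)
Step 4: at (-1.032, -0.68), ∇E = (-0.024, 0.376) → (-1.032, -0.68) − 0.2·(-0.024, 0.376) = (-1.0272, -0.7552)
E(-1.0272, -0.7552) = -0.1314304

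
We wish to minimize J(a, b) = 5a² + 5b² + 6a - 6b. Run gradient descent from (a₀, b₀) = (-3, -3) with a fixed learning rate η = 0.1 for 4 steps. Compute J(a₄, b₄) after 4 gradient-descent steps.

-3.6

∇J = (10a + 6, 10b - 6)
(a₁, b₁) = (-3, -3) − 0.1·(-24, -36) = (-0.6, 0.6)
(a₂, b₂) = (-0.6, 0.6) − 0.1·(0, 0) = (-0.6, 0.6)
(a₃, b₃) = (-0.6, 0.6) − 0.1·(0, 0) = (-0.6, 0.6)
(a₄, b₄) = (-0.6, 0.6) − 0.1·(0, 0) = (-0.6, 0.6)
J(-0.6, 0.6) = -3.6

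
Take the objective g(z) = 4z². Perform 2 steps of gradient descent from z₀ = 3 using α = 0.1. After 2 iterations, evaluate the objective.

0.0576

g′(z) = 8z
z₁ = 3 − 0.1·24 = 0.6
z₂ = 0.6 − 0.1·4.8 = 0.12
g(0.12) = 0.0576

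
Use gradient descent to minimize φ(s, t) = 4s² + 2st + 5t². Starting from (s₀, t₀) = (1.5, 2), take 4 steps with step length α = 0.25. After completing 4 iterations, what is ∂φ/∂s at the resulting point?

157.8125

∇φ = (8s + 2t, 2s + 10t)
(s₁, t₁) = (1.5, 2) − 0.25·(16, 23) = (-2.5, -3.75)
(s₂, t₂) = (-2.5, -3.75) − 0.25·(-27.5, -42.5) = (4.375, 6.875)
(s₃, t₃) = (4.375, 6.875) − 0.25·(48.75, 77.5) = (-7.8125, -12.5)
(s₄, t₄) = (-7.8125, -12.5) − 0.25·(-87.5, -140.625) = (14.0625, 22.65625)
∂φ/∂s at (14.0625, 22.65625) = 157.8125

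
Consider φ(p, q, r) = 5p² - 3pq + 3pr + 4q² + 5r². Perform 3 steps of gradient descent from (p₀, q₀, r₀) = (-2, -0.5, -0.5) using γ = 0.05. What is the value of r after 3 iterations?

∇φ = (10p - 3q + 3r, -3p + 8q, 3p + 10r)
(p₁, q₁, r₁) = (-2, -0.5, -0.5) − 0.05·(-20, 2, -11) = (-1, -0.6, 0.05)
(p₂, q₂, r₂) = (-1, -0.6, 0.05) − 0.05·(-8.05, -1.8, -2.5) = (-0.5975, -0.51, 0.175)
(p₃, q₃, r₃) = (-0.5975, -0.51, 0.175) − 0.05·(-3.92, -2.2875, -0.0425) = (-0.4015, -0.395625, 0.177125)
r = 0.177125

0.177125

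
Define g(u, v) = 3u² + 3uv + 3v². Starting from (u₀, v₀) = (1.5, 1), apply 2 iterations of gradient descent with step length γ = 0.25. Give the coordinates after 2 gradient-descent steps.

(1.96875, 1.9375)

∇g = (6u + 3v, 3u + 6v)
(u₁, v₁) = (1.5, 1) − 0.25·(12, 10.5) = (-1.5, -1.625)
(u₂, v₂) = (-1.5, -1.625) − 0.25·(-13.875, -14.25) = (1.96875, 1.9375)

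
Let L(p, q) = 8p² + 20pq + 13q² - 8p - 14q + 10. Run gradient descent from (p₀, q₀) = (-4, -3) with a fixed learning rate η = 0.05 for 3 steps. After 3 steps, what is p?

3.044

∇L = (16p + 20q - 8, 20p + 26q - 14)
(p₁, q₁) = (-4, -3) − 0.05·(-132, -172) = (2.6, 5.6)
(p₂, q₂) = (2.6, 5.6) − 0.05·(145.6, 183.6) = (-4.68, -3.58)
(p₃, q₃) = (-4.68, -3.58) − 0.05·(-154.48, -200.68) = (3.044, 6.454)
p = 3.044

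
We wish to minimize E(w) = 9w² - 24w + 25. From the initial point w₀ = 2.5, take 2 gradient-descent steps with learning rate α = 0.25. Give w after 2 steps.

E′(w) = 18w - 24
Step 1: E′(2.5) = 21; w₁ = 2.5 − 0.25·21 = -2.75
Step 2: E′(-2.75) = -73.5; w₂ = -2.75 − 0.25·(-73.5) = 15.625

15.625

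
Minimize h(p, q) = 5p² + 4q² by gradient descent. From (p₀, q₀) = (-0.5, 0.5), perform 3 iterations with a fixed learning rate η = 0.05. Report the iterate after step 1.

∇h = (10p, 8q)
Step 1: at (-0.5, 0.5), ∇h = (-5, 4) → (-0.5, 0.5) − 0.05·(-5, 4) = (-0.25, 0.3)

(-0.25, 0.3)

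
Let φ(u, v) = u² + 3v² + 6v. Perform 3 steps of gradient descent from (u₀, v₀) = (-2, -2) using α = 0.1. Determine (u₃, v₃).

(-1.024, -1.064)

∇φ = (2u, 6v + 6)
(u₁, v₁) = (-2, -2) − 0.1·(-4, -6) = (-1.6, -1.4)
(u₂, v₂) = (-1.6, -1.4) − 0.1·(-3.2, -2.4) = (-1.28, -1.16)
(u₃, v₃) = (-1.28, -1.16) − 0.1·(-2.56, -0.96) = (-1.024, -1.064)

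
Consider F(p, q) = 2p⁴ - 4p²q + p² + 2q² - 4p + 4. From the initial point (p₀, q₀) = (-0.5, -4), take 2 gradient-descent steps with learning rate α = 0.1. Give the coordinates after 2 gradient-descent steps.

∇F = (8p³ - 8pq + 2p - 4, -4p² + 4q)
(p₁, q₁) = (-0.5, -4) − 0.1·(-22, -17) = (1.7, -2.3)
(p₂, q₂) = (1.7, -2.3) − 0.1·(69.984, -20.76) = (-5.2984, -0.224)

(-5.2984, -0.224)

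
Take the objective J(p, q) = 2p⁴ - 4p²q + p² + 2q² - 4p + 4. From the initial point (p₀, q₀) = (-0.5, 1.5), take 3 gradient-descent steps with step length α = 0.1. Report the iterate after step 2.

(-0.3, 0.7)

∇J = (8p³ - 8pq + 2p - 4, -4p² + 4q)
(p₁, q₁) = (-0.5, 1.5) − 0.1·(0, 5) = (-0.5, 1)
(p₂, q₂) = (-0.5, 1) − 0.1·(-2, 3) = (-0.3, 0.7)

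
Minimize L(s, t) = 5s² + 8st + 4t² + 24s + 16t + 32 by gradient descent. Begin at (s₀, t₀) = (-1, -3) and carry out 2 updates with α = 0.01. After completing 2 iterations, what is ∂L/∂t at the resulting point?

-12.1888

∇L = (10s + 8t + 24, 8s + 8t + 16)
Step 1: at (-1, -3), ∇L = (-10, -16) → (-1, -3) − 0.01·(-10, -16) = (-0.9, -2.84)
Step 2: at (-0.9, -2.84), ∇L = (-7.72, -13.92) → (-0.9, -2.84) − 0.01·(-7.72, -13.92) = (-0.8228, -2.7008)
∂L/∂t at (-0.8228, -2.7008) = -12.1888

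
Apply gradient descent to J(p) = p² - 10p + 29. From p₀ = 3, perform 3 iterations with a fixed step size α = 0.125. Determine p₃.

4.15625

J′(p) = 2p - 10
Step 1: J′(3) = -4; p₁ = 3 − 0.125·(-4) = 3.5
Step 2: J′(3.5) = -3; p₂ = 3.5 − 0.125·(-3) = 3.875
Step 3: J′(3.875) = -2.25; p₃ = 3.875 − 0.125·(-2.25) = 4.15625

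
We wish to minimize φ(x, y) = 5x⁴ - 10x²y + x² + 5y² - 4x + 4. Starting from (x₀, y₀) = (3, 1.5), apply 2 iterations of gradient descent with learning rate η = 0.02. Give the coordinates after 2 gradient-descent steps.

∇φ = (20x³ - 20xy + 2x - 4, -10x² + 10y)
(x₁, y₁) = (3, 1.5) − 0.02·(452, -75) = (-6.04, 3)
(x₂, y₂) = (-6.04, 3) − 0.02·(-4060.65728, -334.816) = (75.1731456, 9.69632)

(75.1731456, 9.69632)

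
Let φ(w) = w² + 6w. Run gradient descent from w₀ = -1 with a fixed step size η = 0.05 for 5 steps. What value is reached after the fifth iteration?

φ′(w) = 2w + 6
w₁ = -1 − 0.05·4 = -1.2
w₂ = -1.2 − 0.05·3.6 = -1.38
w₃ = -1.38 − 0.05·3.24 = -1.542
w₄ = -1.542 − 0.05·2.916 = -1.6878
w₅ = -1.6878 − 0.05·2.6244 = -1.81902

-1.81902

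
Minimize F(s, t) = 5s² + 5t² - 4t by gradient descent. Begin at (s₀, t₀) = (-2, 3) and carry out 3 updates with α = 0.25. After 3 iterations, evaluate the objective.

∇F = (10s, 10t - 4)
Step 1: at (-2, 3), ∇F = (-20, 26) → (-2, 3) − 0.25·(-20, 26) = (3, -3.5)
Step 2: at (3, -3.5), ∇F = (30, -39) → (3, -3.5) − 0.25·(30, -39) = (-4.5, 6.25)
Step 3: at (-4.5, 6.25), ∇F = (-45, 58.5) → (-4.5, 6.25) − 0.25·(-45, 58.5) = (6.75, -8.375)
F(6.75, -8.375) = 612.015625

612.015625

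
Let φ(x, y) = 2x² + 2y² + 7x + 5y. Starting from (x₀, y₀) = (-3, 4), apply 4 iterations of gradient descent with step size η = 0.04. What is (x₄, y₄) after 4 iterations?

∇φ = (4x + 7, 4y + 5)
Step 1: at (-3, 4), ∇φ = (-5, 21) → (-3, 4) − 0.04·(-5, 21) = (-2.8, 3.16)
Step 2: at (-2.8, 3.16), ∇φ = (-4.2, 17.64) → (-2.8, 3.16) − 0.04·(-4.2, 17.64) = (-2.632, 2.4544)
Step 3: at (-2.632, 2.4544), ∇φ = (-3.528, 14.8176) → (-2.632, 2.4544) − 0.04·(-3.528, 14.8176) = (-2.49088, 1.861696)
Step 4: at (-2.49088, 1.861696), ∇φ = (-2.96352, 12.446784) → (-2.49088, 1.861696) − 0.04·(-2.96352, 12.446784) = (-2.3723392, 1.36382464)

(-2.3723392, 1.36382464)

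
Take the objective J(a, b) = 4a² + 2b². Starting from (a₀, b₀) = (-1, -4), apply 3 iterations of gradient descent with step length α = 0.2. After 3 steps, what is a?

∇J = (8a, 4b)
(a₁, b₁) = (-1, -4) − 0.2·(-8, -16) = (0.6, -0.8)
(a₂, b₂) = (0.6, -0.8) − 0.2·(4.8, -3.2) = (-0.36, -0.16)
(a₃, b₃) = (-0.36, -0.16) − 0.2·(-2.88, -0.64) = (0.216, -0.032)
a = 0.216

0.216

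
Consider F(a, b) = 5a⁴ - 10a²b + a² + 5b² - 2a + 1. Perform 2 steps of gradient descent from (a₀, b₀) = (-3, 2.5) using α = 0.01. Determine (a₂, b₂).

∇F = (20a³ - 20ab + 2a - 2, -10a² + 10b)
(a₁, b₁) = (-3, 2.5) − 0.01·(-398, -65) = (0.98, 3.15)
(a₂, b₂) = (0.98, 3.15) − 0.01·(-42.95616, 21.896) = (1.4095616, 2.93104)

(1.4095616, 2.93104)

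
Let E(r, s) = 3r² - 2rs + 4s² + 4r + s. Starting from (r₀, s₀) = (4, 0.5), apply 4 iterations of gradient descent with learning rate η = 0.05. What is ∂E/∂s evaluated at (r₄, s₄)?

∇E = (6r - 2s + 4, -2r + 8s + 1)
(r₁, s₁) = (4, 0.5) − 0.05·(27, -3) = (2.65, 0.65)
(r₂, s₂) = (2.65, 0.65) − 0.05·(18.6, 0.9) = (1.72, 0.605)
(r₃, s₃) = (1.72, 0.605) − 0.05·(13.11, 2.4) = (1.0645, 0.485)
(r₄, s₄) = (1.0645, 0.485) − 0.05·(9.417, 2.751) = (0.59365, 0.34745)
∂E/∂s at (0.59365, 0.34745) = 2.5923

2.5923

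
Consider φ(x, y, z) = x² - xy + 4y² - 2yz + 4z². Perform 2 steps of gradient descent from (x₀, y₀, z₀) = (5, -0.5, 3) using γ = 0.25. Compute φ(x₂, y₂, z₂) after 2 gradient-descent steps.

∇φ = (2x - y, -x + 8y - 2z, -2y + 8z)
Step 1: at (5, -0.5, 3), ∇φ = (10.5, -15, 25) → (5, -0.5, 3) − 0.25·(10.5, -15, 25) = (2.375, 3.25, -3.25)
Step 2: at (2.375, 3.25, -3.25), ∇φ = (1.5, 30.125, -32.5) → (2.375, 3.25, -3.25) − 0.25·(1.5, 30.125, -32.5) = (2, -4.28125, 4.875)
φ(2, -4.28125, 4.875) = 222.68359375

222.68359375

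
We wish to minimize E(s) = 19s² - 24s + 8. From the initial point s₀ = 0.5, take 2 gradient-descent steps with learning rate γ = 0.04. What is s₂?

0.596

E′(s) = 38s - 24
s₁ = 0.5 − 0.04·(-5) = 0.7
s₂ = 0.7 − 0.04·2.6 = 0.596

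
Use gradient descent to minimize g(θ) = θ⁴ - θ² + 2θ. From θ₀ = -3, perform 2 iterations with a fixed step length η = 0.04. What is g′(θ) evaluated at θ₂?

2.690816

g′(θ) = 4θ³ - 2θ + 2
θ₁ = -3 − 0.04·(-100) = 1
θ₂ = 1 − 0.04·4 = 0.84
g′(θ) at (0.84) = 2.690816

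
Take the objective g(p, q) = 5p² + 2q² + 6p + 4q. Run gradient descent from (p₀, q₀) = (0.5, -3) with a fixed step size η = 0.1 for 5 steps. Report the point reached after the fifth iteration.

(-0.6, -1.15552)

∇g = (10p + 6, 4q + 4)
Step 1: at (0.5, -3), ∇g = (11, -8) → (0.5, -3) − 0.1·(11, -8) = (-0.6, -2.2)
Step 2: at (-0.6, -2.2), ∇g = (0, -4.8) → (-0.6, -2.2) − 0.1·(0, -4.8) = (-0.6, -1.72)
Step 3: at (-0.6, -1.72), ∇g = (0, -2.88) → (-0.6, -1.72) − 0.1·(0, -2.88) = (-0.6, -1.432)
Step 4: at (-0.6, -1.432), ∇g = (0, -1.728) → (-0.6, -1.432) − 0.1·(0, -1.728) = (-0.6, -1.2592)
Step 5: at (-0.6, -1.2592), ∇g = (0, -1.0368) → (-0.6, -1.2592) − 0.1·(0, -1.0368) = (-0.6, -1.15552)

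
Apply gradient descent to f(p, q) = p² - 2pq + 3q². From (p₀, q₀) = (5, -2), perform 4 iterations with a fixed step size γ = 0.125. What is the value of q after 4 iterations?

∇f = (2p - 2q, -2p + 6q)
Step 1: at (5, -2), ∇f = (14, -22) → (5, -2) − 0.125·(14, -22) = (3.25, 0.75)
Step 2: at (3.25, 0.75), ∇f = (5, -2) → (3.25, 0.75) − 0.125·(5, -2) = (2.625, 1)
Step 3: at (2.625, 1), ∇f = (3.25, 0.75) → (2.625, 1) − 0.125·(3.25, 0.75) = (2.21875, 0.90625)
Step 4: at (2.21875, 0.90625), ∇f = (2.625, 1) → (2.21875, 0.90625) − 0.125·(2.625, 1) = (1.890625, 0.78125)
q = 0.78125

0.78125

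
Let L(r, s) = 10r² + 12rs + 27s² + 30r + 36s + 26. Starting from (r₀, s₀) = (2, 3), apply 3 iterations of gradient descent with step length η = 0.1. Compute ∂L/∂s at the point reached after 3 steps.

-25376.352

∇L = (20r + 12s + 30, 12r + 54s + 36)
Step 1: at (2, 3), ∇L = (106, 222) → (2, 3) − 0.1·(106, 222) = (-8.6, -19.2)
Step 2: at (-8.6, -19.2), ∇L = (-372.4, -1104) → (-8.6, -19.2) − 0.1·(-372.4, -1104) = (28.64, 91.2)
Step 3: at (28.64, 91.2), ∇L = (1697.2, 5304.48) → (28.64, 91.2) − 0.1·(1697.2, 5304.48) = (-141.08, -439.248)
∂L/∂s at (-141.08, -439.248) = -25376.352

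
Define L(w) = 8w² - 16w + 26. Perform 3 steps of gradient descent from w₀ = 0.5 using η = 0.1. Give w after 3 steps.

1.108

L′(w) = 16w - 16
Step 1: L′(0.5) = -8; w₁ = 0.5 − 0.1·(-8) = 1.3
Step 2: L′(1.3) = 4.8; w₂ = 1.3 − 0.1·4.8 = 0.82
Step 3: L′(0.82) = -2.88; w₃ = 0.82 − 0.1·(-2.88) = 1.108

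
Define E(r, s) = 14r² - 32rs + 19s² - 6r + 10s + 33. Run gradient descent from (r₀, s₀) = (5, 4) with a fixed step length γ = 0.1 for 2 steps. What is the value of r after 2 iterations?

∇E = (28r - 32s - 6, -32r + 38s + 10)
(r₁, s₁) = (5, 4) − 0.1·(6, 2) = (4.4, 3.8)
(r₂, s₂) = (4.4, 3.8) − 0.1·(-4.4, 13.6) = (4.84, 2.44)
r = 4.84

4.84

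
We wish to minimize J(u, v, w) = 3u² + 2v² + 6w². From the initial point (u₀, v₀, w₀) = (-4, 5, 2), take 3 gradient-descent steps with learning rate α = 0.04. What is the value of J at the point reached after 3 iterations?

∇J = (6u, 4v, 12w)
Step 1: at (-4, 5, 2), ∇J = (-24, 20, 24) → (-4, 5, 2) − 0.04·(-24, 20, 24) = (-3.04, 4.2, 1.04)
Step 2: at (-3.04, 4.2, 1.04), ∇J = (-18.24, 16.8, 12.48) → (-3.04, 4.2, 1.04) − 0.04·(-18.24, 16.8, 12.48) = (-2.3104, 3.528, 0.5408)
Step 3: at (-2.3104, 3.528, 0.5408), ∇J = (-13.8624, 14.112, 6.4896) → (-2.3104, 3.528, 0.5408) − 0.04·(-13.8624, 14.112, 6.4896) = (-1.755904, 2.96352, 0.281216)
J(-1.755904, 2.96352, 0.281216) = 27.288992784384

27.288992784384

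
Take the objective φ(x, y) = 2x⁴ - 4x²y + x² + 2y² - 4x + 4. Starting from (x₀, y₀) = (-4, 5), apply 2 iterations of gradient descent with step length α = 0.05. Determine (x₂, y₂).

(-1091.4392, 46.088)

∇φ = (8x³ - 8xy + 2x - 4, -4x² + 4y)
Step 1: at (-4, 5), ∇φ = (-364, -44) → (-4, 5) − 0.05·(-364, -44) = (14.2, 7.2)
Step 2: at (14.2, 7.2), ∇φ = (22112.784, -777.76) → (14.2, 7.2) − 0.05·(22112.784, -777.76) = (-1091.4392, 46.088)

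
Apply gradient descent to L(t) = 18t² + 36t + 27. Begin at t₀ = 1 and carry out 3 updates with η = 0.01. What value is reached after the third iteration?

L′(t) = 36t + 36
Step 1: L′(1) = 72; t₁ = 1 − 0.01·72 = 0.28
Step 2: L′(0.28) = 46.08; t₂ = 0.28 − 0.01·46.08 = -0.1808
Step 3: L′(-0.1808) = 29.4912; t₃ = -0.1808 − 0.01·29.4912 = -0.475712

-0.475712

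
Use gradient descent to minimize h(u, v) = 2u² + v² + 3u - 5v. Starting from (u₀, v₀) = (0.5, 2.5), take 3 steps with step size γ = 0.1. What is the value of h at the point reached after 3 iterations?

-7.2292

∇h = (4u + 3, 2v - 5)
Step 1: at (0.5, 2.5), ∇h = (5, 0) → (0.5, 2.5) − 0.1·(5, 0) = (0, 2.5)
Step 2: at (0, 2.5), ∇h = (3, 0) → (0, 2.5) − 0.1·(3, 0) = (-0.3, 2.5)
Step 3: at (-0.3, 2.5), ∇h = (1.8, 0) → (-0.3, 2.5) − 0.1·(1.8, 0) = (-0.48, 2.5)
h(-0.48, 2.5) = -7.2292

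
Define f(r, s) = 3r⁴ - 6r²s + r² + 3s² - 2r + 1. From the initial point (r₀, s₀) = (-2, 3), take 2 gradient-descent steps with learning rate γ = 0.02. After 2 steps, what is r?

∇f = (12r³ - 12rs + 2r - 2, -6r² + 6s)
(r₁, s₁) = (-2, 3) − 0.02·(-30, -6) = (-1.4, 3.12)
(r₂, s₂) = (-1.4, 3.12) − 0.02·(14.688, 6.96) = (-1.69376, 2.9808)
r = -1.69376

-1.69376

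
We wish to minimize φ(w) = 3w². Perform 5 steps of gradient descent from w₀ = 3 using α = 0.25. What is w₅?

-0.09375

φ′(w) = 6w
w₁ = 3 − 0.25·18 = -1.5
w₂ = -1.5 − 0.25·(-9) = 0.75
w₃ = 0.75 − 0.25·4.5 = -0.375
w₄ = -0.375 − 0.25·(-2.25) = 0.1875
w₅ = 0.1875 − 0.25·1.125 = -0.09375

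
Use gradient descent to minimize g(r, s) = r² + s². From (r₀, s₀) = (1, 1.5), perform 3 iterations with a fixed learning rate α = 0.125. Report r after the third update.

∇g = (2r, 2s)
Step 1: at (1, 1.5), ∇g = (2, 3) → (1, 1.5) − 0.125·(2, 3) = (0.75, 1.125)
Step 2: at (0.75, 1.125), ∇g = (1.5, 2.25) → (0.75, 1.125) − 0.125·(1.5, 2.25) = (0.5625, 0.84375)
Step 3: at (0.5625, 0.84375), ∇g = (1.125, 1.6875) → (0.5625, 0.84375) − 0.125·(1.125, 1.6875) = (0.421875, 0.6328125)
r = 0.421875

0.421875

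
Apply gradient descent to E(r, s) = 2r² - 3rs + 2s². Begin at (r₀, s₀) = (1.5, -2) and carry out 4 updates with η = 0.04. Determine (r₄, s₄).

∇E = (4r - 3s, -3r + 4s)
(r₁, s₁) = (1.5, -2) − 0.04·(12, -12.5) = (1.02, -1.5)
(r₂, s₂) = (1.02, -1.5) − 0.04·(8.58, -9.06) = (0.6768, -1.1376)
(r₃, s₃) = (0.6768, -1.1376) − 0.04·(6.12, -6.5808) = (0.432, -0.874368)
(r₄, s₄) = (0.432, -0.874368) − 0.04·(4.351104, -4.793472) = (0.25795584, -0.68262912)

(0.25795584, -0.68262912)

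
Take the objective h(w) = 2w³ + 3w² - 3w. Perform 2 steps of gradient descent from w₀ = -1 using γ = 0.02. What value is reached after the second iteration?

-0.873232

h′(w) = 6w² + 6w - 3
Step 1: h′(-1) = -3; w₁ = -1 − 0.02·(-3) = -0.94
Step 2: h′(-0.94) = -3.3384; w₂ = -0.94 − 0.02·(-3.3384) = -0.873232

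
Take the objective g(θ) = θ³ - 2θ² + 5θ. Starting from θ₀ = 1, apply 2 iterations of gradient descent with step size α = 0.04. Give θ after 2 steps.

0.689728

g′(θ) = 3θ² - 4θ + 5
Step 1: g′(1) = 4; θ₁ = 1 − 0.04·4 = 0.84
Step 2: g′(0.84) = 3.7568; θ₂ = 0.84 − 0.04·3.7568 = 0.689728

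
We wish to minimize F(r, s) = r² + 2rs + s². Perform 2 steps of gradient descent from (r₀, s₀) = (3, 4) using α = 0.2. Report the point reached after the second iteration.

∇F = (2r + 2s, 2r + 2s)
(r₁, s₁) = (3, 4) − 0.2·(14, 14) = (0.2, 1.2)
(r₂, s₂) = (0.2, 1.2) − 0.2·(2.8, 2.8) = (-0.36, 0.64)

(-0.36, 0.64)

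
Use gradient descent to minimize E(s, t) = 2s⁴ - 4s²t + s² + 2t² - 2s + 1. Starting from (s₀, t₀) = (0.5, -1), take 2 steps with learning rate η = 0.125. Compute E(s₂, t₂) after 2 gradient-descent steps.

∇E = (8s³ - 8st + 2s - 2, -4s² + 4t)
Step 1: at (0.5, -1), ∇E = (4, -5) → (0.5, -1) − 0.125·(4, -5) = (0, -0.375)
Step 2: at (0, -0.375), ∇E = (-2, -1.5) → (0, -0.375) − 0.125·(-2, -1.5) = (0.25, -0.1875)
E(0.25, -0.1875) = 0.6875

0.6875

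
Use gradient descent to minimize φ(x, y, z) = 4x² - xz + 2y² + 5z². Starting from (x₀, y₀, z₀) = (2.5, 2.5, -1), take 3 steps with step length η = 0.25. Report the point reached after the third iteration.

∇φ = (8x - z, 4y, -x + 10z)
Step 1: at (2.5, 2.5, -1), ∇φ = (21, 10, -12.5) → (2.5, 2.5, -1) − 0.25·(21, 10, -12.5) = (-2.75, 0, 2.125)
Step 2: at (-2.75, 0, 2.125), ∇φ = (-24.125, 0, 24) → (-2.75, 0, 2.125) − 0.25·(-24.125, 0, 24) = (3.28125, 0, -3.875)
Step 3: at (3.28125, 0, -3.875), ∇φ = (30.125, 0, -42.03125) → (3.28125, 0, -3.875) − 0.25·(30.125, 0, -42.03125) = (-4.25, 0, 6.6328125)

(-4.25, 0, 6.6328125)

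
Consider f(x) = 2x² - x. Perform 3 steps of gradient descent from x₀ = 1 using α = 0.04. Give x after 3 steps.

f′(x) = 4x - 1
Step 1: f′(1) = 3; x₁ = 1 − 0.04·3 = 0.88
Step 2: f′(0.88) = 2.52; x₂ = 0.88 − 0.04·2.52 = 0.7792
Step 3: f′(0.7792) = 2.1168; x₃ = 0.7792 − 0.04·2.1168 = 0.694528

0.694528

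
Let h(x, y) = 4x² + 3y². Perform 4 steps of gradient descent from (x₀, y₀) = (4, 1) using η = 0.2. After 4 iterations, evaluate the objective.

1.07496192

∇h = (8x, 6y)
(x₁, y₁) = (4, 1) − 0.2·(32, 6) = (-2.4, -0.2)
(x₂, y₂) = (-2.4, -0.2) − 0.2·(-19.2, -1.2) = (1.44, 0.04)
(x₃, y₃) = (1.44, 0.04) − 0.2·(11.52, 0.24) = (-0.864, -0.008)
(x₄, y₄) = (-0.864, -0.008) − 0.2·(-6.912, -0.048) = (0.5184, 0.0016)
h(0.5184, 0.0016) = 1.07496192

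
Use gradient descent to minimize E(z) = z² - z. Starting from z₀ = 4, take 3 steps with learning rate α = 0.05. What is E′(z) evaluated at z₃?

E′(z) = 2z - 1
z₁ = 4 − 0.05·7 = 3.65
z₂ = 3.65 − 0.05·6.3 = 3.335
z₃ = 3.335 − 0.05·5.67 = 3.0515
E′(z) at (3.0515) = 5.103

5.103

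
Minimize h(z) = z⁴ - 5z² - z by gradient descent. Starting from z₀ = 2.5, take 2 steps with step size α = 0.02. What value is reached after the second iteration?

1.70038136

h′(z) = 4z³ - 10z - 1
Step 1: h′(2.5) = 36.5; z₁ = 2.5 − 0.02·36.5 = 1.77
Step 2: h′(1.77) = 3.480932; z₂ = 1.77 − 0.02·3.480932 = 1.70038136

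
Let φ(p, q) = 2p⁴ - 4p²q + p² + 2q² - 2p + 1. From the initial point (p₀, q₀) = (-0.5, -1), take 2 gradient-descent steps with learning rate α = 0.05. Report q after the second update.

-0.598

∇φ = (8p³ - 8pq + 2p - 2, -4p² + 4q)
Step 1: at (-0.5, -1), ∇φ = (-8, -5) → (-0.5, -1) − 0.05·(-8, -5) = (-0.1, -0.75)
Step 2: at (-0.1, -0.75), ∇φ = (-2.808, -3.04) → (-0.1, -0.75) − 0.05·(-2.808, -3.04) = (0.0404, -0.598)
q = -0.598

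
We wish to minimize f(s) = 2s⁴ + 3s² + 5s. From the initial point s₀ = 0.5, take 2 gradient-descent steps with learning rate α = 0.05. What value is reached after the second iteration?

f′(s) = 8s³ + 6s + 5
Step 1: f′(0.5) = 9; s₁ = 0.5 − 0.05·9 = 0.05
Step 2: f′(0.05) = 5.301; s₂ = 0.05 − 0.05·5.301 = -0.21505

-0.21505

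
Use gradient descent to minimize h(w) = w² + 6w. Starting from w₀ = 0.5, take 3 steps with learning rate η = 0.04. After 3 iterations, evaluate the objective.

h′(w) = 2w + 6
w₁ = 0.5 − 0.04·7 = 0.22
w₂ = 0.22 − 0.04·6.44 = -0.0376
w₃ = -0.0376 − 0.04·5.9248 = -0.274592
h(-0.274592) = -1.572151233536

-1.572151233536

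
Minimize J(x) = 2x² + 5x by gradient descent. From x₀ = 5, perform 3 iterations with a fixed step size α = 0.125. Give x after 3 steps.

J′(x) = 4x + 5
x₁ = 5 − 0.125·25 = 1.875
x₂ = 1.875 − 0.125·12.5 = 0.3125
x₃ = 0.3125 − 0.125·6.25 = -0.46875

-0.46875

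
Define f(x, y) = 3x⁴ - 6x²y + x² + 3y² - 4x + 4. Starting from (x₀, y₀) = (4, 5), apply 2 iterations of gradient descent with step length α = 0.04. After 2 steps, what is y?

77.470016

∇f = (12x³ - 12xy + 2x - 4, -6x² + 6y)
Step 1: at (4, 5), ∇f = (532, -66) → (4, 5) − 0.04·(532, -66) = (-17.28, 7.64)
Step 2: at (-17.28, 7.64), ∇f = (-60371.693824, -1745.7504) → (-17.28, 7.64) − 0.04·(-60371.693824, -1745.7504) = (2397.58775296, 77.470016)
y = 77.470016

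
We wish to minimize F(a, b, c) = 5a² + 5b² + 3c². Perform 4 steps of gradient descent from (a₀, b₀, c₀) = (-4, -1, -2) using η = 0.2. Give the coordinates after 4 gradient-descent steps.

(-4, -1, -0.0032)

∇F = (10a, 10b, 6c)
Step 1: at (-4, -1, -2), ∇F = (-40, -10, -12) → (-4, -1, -2) − 0.2·(-40, -10, -12) = (4, 1, 0.4)
Step 2: at (4, 1, 0.4), ∇F = (40, 10, 2.4) → (4, 1, 0.4) − 0.2·(40, 10, 2.4) = (-4, -1, -0.08)
Step 3: at (-4, -1, -0.08), ∇F = (-40, -10, -0.48) → (-4, -1, -0.08) − 0.2·(-40, -10, -0.48) = (4, 1, 0.016)
Step 4: at (4, 1, 0.016), ∇F = (40, 10, 0.096) → (4, 1, 0.016) − 0.2·(40, 10, 0.096) = (-4, -1, -0.0032)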